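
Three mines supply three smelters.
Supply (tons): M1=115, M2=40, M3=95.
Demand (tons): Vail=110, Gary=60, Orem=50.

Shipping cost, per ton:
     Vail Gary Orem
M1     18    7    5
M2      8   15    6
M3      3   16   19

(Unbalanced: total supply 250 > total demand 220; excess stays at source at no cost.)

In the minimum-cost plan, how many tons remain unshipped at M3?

0

Minimum-cost shipments:
  M1->Gary: 60 × 7 = 420
  M1->Orem: 50 × 5 = 250
  M2->Vail: 15 × 8 = 120
  M3->Vail: 95 × 3 = 285
Total cost = 1075.
M3 ships 95 of its 95, leaving 0.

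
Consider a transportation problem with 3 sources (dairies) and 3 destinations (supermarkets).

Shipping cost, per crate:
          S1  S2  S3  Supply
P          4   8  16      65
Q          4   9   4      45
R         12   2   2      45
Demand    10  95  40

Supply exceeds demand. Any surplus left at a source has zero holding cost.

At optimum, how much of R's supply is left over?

Minimum-cost shipments:
  P->S1: 5 crates
  P->S2: 50 crates
  Q->S1: 5 crates
  Q->S3: 40 crates
  R->S2: 45 crates
Total cost = 690.
R ships 45 of its 45, leaving 0.

0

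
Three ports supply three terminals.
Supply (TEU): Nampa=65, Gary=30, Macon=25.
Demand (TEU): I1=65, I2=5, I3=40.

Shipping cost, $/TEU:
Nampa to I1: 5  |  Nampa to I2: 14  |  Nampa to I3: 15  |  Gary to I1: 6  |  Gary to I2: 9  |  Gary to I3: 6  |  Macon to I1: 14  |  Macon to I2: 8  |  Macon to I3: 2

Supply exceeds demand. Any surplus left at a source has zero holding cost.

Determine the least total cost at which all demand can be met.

510

Optimal allocation:
  Nampa to I1: 65 × $5 = $325
  Gary to I2: 5 × $9 = $45
  Gary to I3: 15 × $6 = $90
  Macon to I3: 25 × $2 = $50
Total = 325 + 45 + 90 + 50 = $510.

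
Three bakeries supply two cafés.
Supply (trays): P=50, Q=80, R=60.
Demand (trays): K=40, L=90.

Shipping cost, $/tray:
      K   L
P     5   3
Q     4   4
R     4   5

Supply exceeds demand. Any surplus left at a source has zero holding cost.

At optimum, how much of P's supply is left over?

0

An optimal plan:
  P–L: 50 × $3 = $150
  Q–L: 40 × $4 = $160
  R–K: 40 × $4 = $160
Total cost = $470.
P ships 50 of its 50, leaving 0.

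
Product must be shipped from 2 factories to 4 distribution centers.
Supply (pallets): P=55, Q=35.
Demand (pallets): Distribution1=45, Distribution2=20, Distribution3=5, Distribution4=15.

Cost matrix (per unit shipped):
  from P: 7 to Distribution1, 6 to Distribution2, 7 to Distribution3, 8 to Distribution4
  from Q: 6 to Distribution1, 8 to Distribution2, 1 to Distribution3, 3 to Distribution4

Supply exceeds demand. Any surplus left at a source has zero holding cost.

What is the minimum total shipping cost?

One minimum-cost allocation:
  P to Distribution1: 30 × 7 = 210
  P to Distribution2: 20 × 6 = 120
  Q to Distribution1: 15 × 6 = 90
  Q to Distribution3: 5 × 1 = 5
  Q to Distribution4: 15 × 3 = 45
Total = 210 + 120 + 90 + 5 + 45 = 470.

470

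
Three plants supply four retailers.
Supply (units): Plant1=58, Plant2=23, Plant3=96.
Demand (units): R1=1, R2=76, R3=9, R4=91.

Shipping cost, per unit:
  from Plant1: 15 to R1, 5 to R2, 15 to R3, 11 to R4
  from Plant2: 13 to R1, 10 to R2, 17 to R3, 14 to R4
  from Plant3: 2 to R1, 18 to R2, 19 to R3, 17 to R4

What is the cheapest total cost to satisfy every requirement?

2175

A cheapest plan:
  Plant1→R2: 58 × 5 = 290
  Plant2→R2: 18 × 10 = 180
  Plant2→R4: 5 × 14 = 70
  Plant3→R1: 1 × 2 = 2
  Plant3→R3: 9 × 19 = 171
  Plant3→R4: 86 × 17 = 1462
Total = 290 + 180 + 70 + 2 + 171 + 1462 = 2175.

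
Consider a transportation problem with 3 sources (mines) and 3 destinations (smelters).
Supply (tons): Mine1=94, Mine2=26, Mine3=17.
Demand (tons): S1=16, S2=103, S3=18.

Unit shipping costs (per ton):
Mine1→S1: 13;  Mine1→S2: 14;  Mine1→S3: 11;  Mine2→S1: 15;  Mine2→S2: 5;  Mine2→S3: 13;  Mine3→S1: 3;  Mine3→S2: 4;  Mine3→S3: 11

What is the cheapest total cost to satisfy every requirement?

1444

One minimum-cost allocation:
  Mine1→S2: 76 × 14 = 1064
  Mine1→S3: 18 × 11 = 198
  Mine2→S2: 26 × 5 = 130
  Mine3→S1: 16 × 3 = 48
  Mine3→S2: 1 × 4 = 4
Total = 1064 + 198 + 130 + 48 + 4 = 1444.
(Supply check: Mine1 ships 94; Mine2 ships 26; Mine3 ships 17.)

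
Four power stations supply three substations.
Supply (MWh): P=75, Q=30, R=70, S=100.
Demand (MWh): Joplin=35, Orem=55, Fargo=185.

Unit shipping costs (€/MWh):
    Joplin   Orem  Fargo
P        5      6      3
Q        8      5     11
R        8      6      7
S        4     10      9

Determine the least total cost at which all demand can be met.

1565

Optimal allocation:
  P->Fargo: 75 × €3 = €225
  Q->Orem: 30 × €5 = €150
  R->Orem: 25 × €6 = €150
  R->Fargo: 45 × €7 = €315
  S->Joplin: 35 × €4 = €140
  S->Fargo: 65 × €9 = €585
Total = 225 + 150 + 150 + 315 + 140 + 585 = €1565.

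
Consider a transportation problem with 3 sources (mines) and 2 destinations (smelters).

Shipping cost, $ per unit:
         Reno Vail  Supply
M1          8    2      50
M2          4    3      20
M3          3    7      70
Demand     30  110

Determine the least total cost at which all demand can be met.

An optimal shipping plan:
  M1 to Vail: 50 × $2 = $100
  M2 to Vail: 20 × $3 = $60
  M3 to Reno: 30 × $3 = $90
  M3 to Vail: 40 × $7 = $280
Total = 100 + 60 + 90 + 280 = $530.
(Supply check: M1 ships 50; M2 ships 20; M3 ships 70.)

530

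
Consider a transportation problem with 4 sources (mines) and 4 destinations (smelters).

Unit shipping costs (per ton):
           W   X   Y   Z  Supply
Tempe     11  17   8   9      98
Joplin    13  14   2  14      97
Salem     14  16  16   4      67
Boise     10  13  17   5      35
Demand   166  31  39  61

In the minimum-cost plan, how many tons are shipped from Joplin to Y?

39

Solving gives:
  Tempe->W: 98 × 11 = 1078
  Joplin->W: 27 × 13 = 351
  Joplin->X: 31 × 14 = 434
  Joplin->Y: 39 × 2 = 78
  Salem->W: 6 × 14 = 84
  Salem->Z: 61 × 4 = 244
  Boise->W: 35 × 10 = 350
Total cost = 2619.
So Joplin→Y carries 39 tons.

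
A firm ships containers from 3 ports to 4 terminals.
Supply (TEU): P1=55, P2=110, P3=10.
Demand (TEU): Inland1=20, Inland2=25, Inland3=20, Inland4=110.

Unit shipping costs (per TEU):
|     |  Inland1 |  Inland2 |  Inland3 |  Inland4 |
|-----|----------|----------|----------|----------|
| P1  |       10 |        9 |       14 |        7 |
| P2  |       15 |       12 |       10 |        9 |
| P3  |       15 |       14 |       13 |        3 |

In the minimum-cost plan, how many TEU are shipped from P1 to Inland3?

The minimum-cost plan:
  P1→Inland1: 20 × 10 = 200
  P1→Inland2: 25 × 9 = 225
  P1→Inland4: 10 × 7 = 70
  P2→Inland3: 20 × 10 = 200
  P2→Inland4: 90 × 9 = 810
  P3→Inland4: 10 × 3 = 30
Total cost = 1535.
The route P1→Inland3 is not used.

0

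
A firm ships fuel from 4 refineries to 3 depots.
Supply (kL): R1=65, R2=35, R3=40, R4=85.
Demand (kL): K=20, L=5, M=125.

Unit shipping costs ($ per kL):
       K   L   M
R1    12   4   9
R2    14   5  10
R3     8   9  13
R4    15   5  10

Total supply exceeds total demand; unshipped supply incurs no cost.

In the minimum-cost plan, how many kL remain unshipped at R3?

An optimal plan:
  R1–L: 5 kL
  R1–M: 60 kL
  R3–K: 20 kL
  R4–M: 65 kL
Total cost = $1370.
R3 ships 20 of its 40, leaving 20.

20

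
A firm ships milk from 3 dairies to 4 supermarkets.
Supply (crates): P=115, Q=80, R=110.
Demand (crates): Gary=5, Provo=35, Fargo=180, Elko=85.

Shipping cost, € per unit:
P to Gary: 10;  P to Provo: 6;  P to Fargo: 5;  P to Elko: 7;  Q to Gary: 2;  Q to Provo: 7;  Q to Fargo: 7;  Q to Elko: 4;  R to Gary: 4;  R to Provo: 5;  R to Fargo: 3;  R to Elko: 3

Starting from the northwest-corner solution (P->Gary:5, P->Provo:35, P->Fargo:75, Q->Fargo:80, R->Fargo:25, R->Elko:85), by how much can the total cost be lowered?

275

Current plan cost = 5·10 + 35·6 + 75·5 + 80·7 + 25·3 + 85·3 = €1525.
Optimal plan:
  P->Provo: 35 crates
  P->Fargo: 80 crates
  Q->Gary: 5 crates
  Q->Elko: 75 crates
  R->Fargo: 100 crates
  R->Elko: 10 crates
Optimal cost = €1250.
Saving = 1525 − 1250 = €275.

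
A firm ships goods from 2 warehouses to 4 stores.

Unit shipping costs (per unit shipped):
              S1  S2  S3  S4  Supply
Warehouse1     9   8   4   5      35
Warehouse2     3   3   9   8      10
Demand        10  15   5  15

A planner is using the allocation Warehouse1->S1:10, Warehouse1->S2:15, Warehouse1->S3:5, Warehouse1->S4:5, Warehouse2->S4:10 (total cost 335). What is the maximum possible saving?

90

Current plan cost = 10·9 + 15·8 + 5·4 + 5·5 + 10·8 = 335.
Optimal plan:
  Warehouse1 to S2: 15 units
  Warehouse1 to S3: 5 units
  Warehouse1 to S4: 15 units
  Warehouse2 to S1: 10 units
Optimal cost = 245.
Saving = 335 − 245 = 90.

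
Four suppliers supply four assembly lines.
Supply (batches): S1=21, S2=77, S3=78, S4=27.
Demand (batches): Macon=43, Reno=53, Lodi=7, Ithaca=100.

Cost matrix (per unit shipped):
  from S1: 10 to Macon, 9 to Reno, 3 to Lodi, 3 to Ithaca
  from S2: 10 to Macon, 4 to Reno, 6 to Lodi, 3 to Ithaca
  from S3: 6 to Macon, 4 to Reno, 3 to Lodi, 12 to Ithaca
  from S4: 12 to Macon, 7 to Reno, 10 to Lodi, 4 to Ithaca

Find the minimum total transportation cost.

818

Optimal allocation:
  S1→Ithaca: 21 × 3 = 63
  S2→Reno: 25 × 4 = 100
  S2→Ithaca: 52 × 3 = 156
  S3→Macon: 43 × 6 = 258
  S3→Reno: 28 × 4 = 112
  S3→Lodi: 7 × 3 = 21
  S4→Ithaca: 27 × 4 = 108
Total = 63 + 100 + 156 + 258 + 112 + 21 + 108 = 818.
(Supply check: S1 ships 21; S2 ships 77; S3 ships 78; S4 ships 27.)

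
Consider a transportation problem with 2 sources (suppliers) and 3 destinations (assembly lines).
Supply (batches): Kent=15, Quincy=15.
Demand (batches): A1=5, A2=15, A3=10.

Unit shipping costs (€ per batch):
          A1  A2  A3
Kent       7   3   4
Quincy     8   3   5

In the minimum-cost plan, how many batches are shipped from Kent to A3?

Solving gives:
  Kent->A1: 5 × €7 = €35
  Kent->A3: 10 × €4 = €40
  Quincy->A2: 15 × €3 = €45
Total cost = €120.
So Kent→A3 carries 10 batches.

10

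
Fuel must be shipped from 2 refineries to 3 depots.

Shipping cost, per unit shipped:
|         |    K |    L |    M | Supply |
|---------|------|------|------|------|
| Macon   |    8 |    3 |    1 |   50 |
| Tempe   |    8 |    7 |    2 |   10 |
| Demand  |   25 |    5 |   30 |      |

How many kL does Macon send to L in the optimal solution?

5

The minimum-cost plan:
  Macon to K: 15 × 8 = 120
  Macon to L: 5 × 3 = 15
  Macon to M: 30 × 1 = 30
  Tempe to K: 10 × 8 = 80
Total cost = 245.
So Macon→L carries 5 kL.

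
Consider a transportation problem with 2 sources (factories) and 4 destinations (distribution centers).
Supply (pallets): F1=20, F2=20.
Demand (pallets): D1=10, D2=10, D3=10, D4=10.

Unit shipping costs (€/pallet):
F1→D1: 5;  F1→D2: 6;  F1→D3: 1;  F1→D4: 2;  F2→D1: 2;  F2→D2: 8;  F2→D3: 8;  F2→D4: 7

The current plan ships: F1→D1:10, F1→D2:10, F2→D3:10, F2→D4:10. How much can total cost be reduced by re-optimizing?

130

Current plan cost = 10·5 + 10·6 + 10·8 + 10·7 = €260.
Optimal plan:
  F1–D3: 10 × €1 = €10
  F1–D4: 10 × €2 = €20
  F2–D1: 10 × €2 = €20
  F2–D2: 10 × €8 = €80
Optimal cost = €130.
Saving = 260 − 130 = €130.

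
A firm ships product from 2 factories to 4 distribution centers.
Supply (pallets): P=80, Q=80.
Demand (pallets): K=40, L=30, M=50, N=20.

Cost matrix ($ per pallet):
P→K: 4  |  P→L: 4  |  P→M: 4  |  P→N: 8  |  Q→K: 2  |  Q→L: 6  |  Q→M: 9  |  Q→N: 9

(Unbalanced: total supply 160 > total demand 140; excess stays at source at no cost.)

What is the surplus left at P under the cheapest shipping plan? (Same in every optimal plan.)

0

Minimum-cost shipments:
  P to L: 30 pallets
  P to M: 50 pallets
  Q to K: 40 pallets
  Q to N: 20 pallets
Total cost = $580.
P ships 80 of its 80, leaving 0.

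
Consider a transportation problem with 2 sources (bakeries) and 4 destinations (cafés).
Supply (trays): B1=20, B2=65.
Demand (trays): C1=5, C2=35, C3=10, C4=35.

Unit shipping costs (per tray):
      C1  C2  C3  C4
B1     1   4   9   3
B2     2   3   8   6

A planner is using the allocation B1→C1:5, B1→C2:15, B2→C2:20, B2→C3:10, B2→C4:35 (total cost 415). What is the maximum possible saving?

Current plan cost = 5·1 + 15·4 + 20·3 + 10·8 + 35·6 = 415.
Optimal plan:
  B1–C4: 20 × 3 = 60
  B2–C1: 5 × 2 = 10
  B2–C2: 35 × 3 = 105
  B2–C3: 10 × 8 = 80
  B2–C4: 15 × 6 = 90
Optimal cost = 345.
Saving = 415 − 345 = 70.

70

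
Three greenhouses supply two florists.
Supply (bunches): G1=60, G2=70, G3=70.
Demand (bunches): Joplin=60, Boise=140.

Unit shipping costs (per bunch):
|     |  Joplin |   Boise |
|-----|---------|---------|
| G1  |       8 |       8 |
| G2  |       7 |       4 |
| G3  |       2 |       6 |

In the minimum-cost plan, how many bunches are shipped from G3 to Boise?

The minimum-cost plan:
  G1→Boise: 60 × 8 = 480
  G2→Boise: 70 × 4 = 280
  G3→Joplin: 60 × 2 = 120
  G3→Boise: 10 × 6 = 60
Total cost = 940.
So G3→Boise carries 10 bunches.

10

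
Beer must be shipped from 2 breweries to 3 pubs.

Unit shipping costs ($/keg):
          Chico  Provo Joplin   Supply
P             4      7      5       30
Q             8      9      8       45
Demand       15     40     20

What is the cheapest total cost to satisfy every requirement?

535

Optimal allocation:
  P->Chico: 15 × $4 = $60
  P->Joplin: 15 × $5 = $75
  Q->Provo: 40 × $9 = $360
  Q->Joplin: 5 × $8 = $40
Total = 60 + 75 + 360 + 40 = $535.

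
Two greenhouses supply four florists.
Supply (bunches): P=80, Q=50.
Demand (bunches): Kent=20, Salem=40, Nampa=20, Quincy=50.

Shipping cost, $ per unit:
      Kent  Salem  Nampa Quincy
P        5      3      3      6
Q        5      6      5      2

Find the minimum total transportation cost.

An optimal shipping plan:
  P to Kent: 20 × $5 = $100
  P to Salem: 40 × $3 = $120
  P to Nampa: 20 × $3 = $60
  Q to Quincy: 50 × $2 = $100
Total = 100 + 120 + 60 + 100 = $380.

380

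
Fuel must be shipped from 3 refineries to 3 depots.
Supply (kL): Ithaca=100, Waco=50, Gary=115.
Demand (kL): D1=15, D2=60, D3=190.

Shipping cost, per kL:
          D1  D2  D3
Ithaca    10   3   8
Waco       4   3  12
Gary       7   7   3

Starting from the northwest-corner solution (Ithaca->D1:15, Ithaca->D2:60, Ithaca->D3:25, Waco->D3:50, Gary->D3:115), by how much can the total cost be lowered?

290

Current plan cost = 15·10 + 60·3 + 25·8 + 50·12 + 115·3 = 1475.
Optimal plan:
  Ithaca->D2: 25 kL
  Ithaca->D3: 75 kL
  Waco->D1: 15 kL
  Waco->D2: 35 kL
  Gary->D3: 115 kL
Optimal cost = 1185.
Saving = 1475 − 1185 = 290.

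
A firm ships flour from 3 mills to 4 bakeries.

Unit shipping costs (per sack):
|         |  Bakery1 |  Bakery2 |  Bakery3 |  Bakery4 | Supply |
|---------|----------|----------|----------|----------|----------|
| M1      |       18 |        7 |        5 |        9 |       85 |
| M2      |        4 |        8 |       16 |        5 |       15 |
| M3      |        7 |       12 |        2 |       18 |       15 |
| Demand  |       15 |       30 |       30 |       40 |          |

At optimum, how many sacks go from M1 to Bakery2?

30

Solving gives:
  M1 to Bakery2: 30 × 7 = 210
  M1 to Bakery3: 15 × 5 = 75
  M1 to Bakery4: 40 × 9 = 360
  M2 to Bakery1: 15 × 4 = 60
  M3 to Bakery3: 15 × 2 = 30
Total cost = 735.
So M1→Bakery2 carries 30 sacks.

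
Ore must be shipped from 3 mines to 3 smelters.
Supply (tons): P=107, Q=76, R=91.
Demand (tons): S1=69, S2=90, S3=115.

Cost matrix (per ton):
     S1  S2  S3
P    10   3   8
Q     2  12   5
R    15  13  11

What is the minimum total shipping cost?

Optimal allocation:
  P to S2: 90 × 3 = 270
  P to S3: 17 × 8 = 136
  Q to S1: 69 × 2 = 138
  Q to S3: 7 × 5 = 35
  R to S3: 91 × 11 = 1001
Total = 270 + 136 + 138 + 35 + 1001 = 1580.

1580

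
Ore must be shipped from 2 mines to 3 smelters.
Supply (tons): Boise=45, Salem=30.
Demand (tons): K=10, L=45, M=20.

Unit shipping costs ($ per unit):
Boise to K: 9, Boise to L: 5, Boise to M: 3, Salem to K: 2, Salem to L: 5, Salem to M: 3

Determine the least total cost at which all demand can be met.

305

A cheapest plan:
  Boise→L: 25 tons
  Boise→M: 20 tons
  Salem→K: 10 tons
  Salem→L: 20 tons
Total cost = $305.
(Supply check: Boise ships 45; Salem ships 30.)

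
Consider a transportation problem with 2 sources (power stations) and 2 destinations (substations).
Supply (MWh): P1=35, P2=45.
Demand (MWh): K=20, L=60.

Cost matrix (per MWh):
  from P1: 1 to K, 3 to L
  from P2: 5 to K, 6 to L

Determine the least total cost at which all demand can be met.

A cheapest plan:
  P1 to K: 20 × 1 = 20
  P1 to L: 15 × 3 = 45
  P2 to L: 45 × 6 = 270
Total = 20 + 45 + 270 = 335.
(Supply check: P1 ships 35; P2 ships 45.)

335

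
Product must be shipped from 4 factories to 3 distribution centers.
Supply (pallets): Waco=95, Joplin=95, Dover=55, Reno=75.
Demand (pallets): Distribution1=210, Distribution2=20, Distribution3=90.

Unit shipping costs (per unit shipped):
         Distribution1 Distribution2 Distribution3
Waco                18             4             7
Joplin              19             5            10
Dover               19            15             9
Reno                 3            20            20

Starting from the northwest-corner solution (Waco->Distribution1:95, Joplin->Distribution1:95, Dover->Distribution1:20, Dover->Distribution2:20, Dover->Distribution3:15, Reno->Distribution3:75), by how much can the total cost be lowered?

2315

Current plan cost = 95·18 + 95·19 + 20·19 + 20·15 + 15·9 + 75·20 = 5830.
Optimal plan:
  Waco–Distribution2: 5 × 4 = 20
  Waco–Distribution3: 90 × 7 = 630
  Joplin–Distribution1: 80 × 19 = 1520
  Joplin–Distribution2: 15 × 5 = 75
  Dover–Distribution1: 55 × 19 = 1045
  Reno–Distribution1: 75 × 3 = 225
Optimal cost = 3515.
Saving = 5830 − 3515 = 2315.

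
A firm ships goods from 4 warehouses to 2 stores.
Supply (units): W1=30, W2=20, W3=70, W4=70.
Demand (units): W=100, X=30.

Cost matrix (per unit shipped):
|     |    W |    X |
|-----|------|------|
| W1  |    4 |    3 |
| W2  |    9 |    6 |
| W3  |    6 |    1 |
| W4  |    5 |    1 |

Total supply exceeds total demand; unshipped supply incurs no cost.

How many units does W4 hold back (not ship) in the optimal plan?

An optimal plan:
  W1 to W: 30 × 4 = 120
  W3 to X: 30 × 1 = 30
  W4 to W: 70 × 5 = 350
Total cost = 500.
W4 ships 70 of its 70, leaving 0.

0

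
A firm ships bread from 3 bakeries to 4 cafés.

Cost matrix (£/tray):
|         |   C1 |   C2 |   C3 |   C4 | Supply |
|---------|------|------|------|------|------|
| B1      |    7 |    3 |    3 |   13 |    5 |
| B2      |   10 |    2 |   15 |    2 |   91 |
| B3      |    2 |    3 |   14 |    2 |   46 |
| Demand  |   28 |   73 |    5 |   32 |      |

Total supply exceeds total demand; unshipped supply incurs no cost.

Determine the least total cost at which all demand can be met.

281

Optimal allocation:
  B1 to C3: 5 trays
  B2 to C2: 73 trays
  B2 to C4: 14 trays
  B3 to C1: 28 trays
  B3 to C4: 18 trays
Total cost = £281.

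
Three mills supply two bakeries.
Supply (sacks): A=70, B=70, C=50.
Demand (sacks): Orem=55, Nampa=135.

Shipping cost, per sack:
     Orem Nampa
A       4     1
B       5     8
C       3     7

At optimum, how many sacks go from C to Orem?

50

The minimum-cost plan:
  A->Nampa: 70 × 1 = 70
  B->Orem: 5 × 5 = 25
  B->Nampa: 65 × 8 = 520
  C->Orem: 50 × 3 = 150
Total cost = 765.
So C→Orem carries 50 sacks.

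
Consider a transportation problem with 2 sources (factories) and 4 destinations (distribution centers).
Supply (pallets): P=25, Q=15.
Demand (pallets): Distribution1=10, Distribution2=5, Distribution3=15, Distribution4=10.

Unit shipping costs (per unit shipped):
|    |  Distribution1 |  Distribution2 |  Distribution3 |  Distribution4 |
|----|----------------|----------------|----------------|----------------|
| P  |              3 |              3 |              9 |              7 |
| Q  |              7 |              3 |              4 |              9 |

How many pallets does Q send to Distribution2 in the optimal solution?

Optimal shipments:
  P->Distribution1: 10 × 3 = 30
  P->Distribution2: 5 × 3 = 15
  P->Distribution4: 10 × 7 = 70
  Q->Distribution3: 15 × 4 = 60
Total cost = 175.
The route Q→Distribution2 is not used.

0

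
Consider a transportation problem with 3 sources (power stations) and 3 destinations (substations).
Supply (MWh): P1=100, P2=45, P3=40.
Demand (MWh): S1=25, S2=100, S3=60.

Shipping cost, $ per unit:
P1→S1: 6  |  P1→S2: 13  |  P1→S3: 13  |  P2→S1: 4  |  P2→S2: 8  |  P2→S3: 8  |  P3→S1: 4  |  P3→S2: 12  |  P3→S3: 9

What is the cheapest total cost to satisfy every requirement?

A cheapest plan:
  P1→S1: 25 × $6 = $150
  P1→S2: 55 × $13 = $715
  P1→S3: 20 × $13 = $260
  P2→S2: 45 × $8 = $360
  P3→S3: 40 × $9 = $360
Total = 150 + 715 + 260 + 360 + 360 = $1845.

1845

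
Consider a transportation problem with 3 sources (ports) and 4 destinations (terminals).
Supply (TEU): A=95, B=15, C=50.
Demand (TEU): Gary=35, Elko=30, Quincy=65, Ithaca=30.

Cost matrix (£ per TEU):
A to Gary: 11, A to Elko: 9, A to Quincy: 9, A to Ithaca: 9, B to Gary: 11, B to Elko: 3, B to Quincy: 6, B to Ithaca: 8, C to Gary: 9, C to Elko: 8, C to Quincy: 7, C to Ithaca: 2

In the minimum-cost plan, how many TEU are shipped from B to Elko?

Optimal shipments:
  A–Gary: 15 × £11 = £165
  A–Elko: 15 × £9 = £135
  A–Quincy: 65 × £9 = £585
  B–Elko: 15 × £3 = £45
  C–Gary: 20 × £9 = £180
  C–Ithaca: 30 × £2 = £60
Total cost = £1170.
So B→Elko carries 15 TEU.

15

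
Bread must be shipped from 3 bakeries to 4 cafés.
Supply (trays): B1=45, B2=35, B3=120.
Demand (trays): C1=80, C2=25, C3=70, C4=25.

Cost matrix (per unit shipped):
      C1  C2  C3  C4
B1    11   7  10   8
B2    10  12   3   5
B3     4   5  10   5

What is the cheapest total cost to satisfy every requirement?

1045

A cheapest plan:
  B1 to C2: 10 trays
  B1 to C3: 35 trays
  B2 to C3: 35 trays
  B3 to C1: 80 trays
  B3 to C2: 15 trays
  B3 to C4: 25 trays
Total cost = 1045.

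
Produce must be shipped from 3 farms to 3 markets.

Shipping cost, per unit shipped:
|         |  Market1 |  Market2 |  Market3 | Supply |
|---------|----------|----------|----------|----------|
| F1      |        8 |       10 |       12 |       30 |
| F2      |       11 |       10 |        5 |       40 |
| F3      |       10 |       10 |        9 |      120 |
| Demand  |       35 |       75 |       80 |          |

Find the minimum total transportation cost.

1600

A cheapest plan:
  F1->Market1: 30 × 8 = 240
  F2->Market3: 40 × 5 = 200
  F3->Market1: 5 × 10 = 50
  F3->Market2: 75 × 10 = 750
  F3->Market3: 40 × 9 = 360
Total = 240 + 200 + 50 + 750 + 360 = 1600.
(Supply check: F1 ships 30; F2 ships 40; F3 ships 120.)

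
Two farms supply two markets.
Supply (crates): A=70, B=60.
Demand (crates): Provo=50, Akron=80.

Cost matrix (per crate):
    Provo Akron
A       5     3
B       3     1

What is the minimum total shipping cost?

An optimal shipping plan:
  A to Akron: 70 × 3 = 210
  B to Provo: 50 × 3 = 150
  B to Akron: 10 × 1 = 10
Total = 210 + 150 + 10 = 370.
(Supply check: A ships 70; B ships 60.)

370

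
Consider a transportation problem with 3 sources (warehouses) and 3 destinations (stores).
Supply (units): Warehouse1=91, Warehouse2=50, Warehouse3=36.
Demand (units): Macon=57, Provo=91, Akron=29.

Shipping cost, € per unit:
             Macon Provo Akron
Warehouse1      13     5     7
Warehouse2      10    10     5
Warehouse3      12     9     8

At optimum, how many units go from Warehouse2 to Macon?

The minimum-cost plan:
  Warehouse1–Provo: 91 × €5 = €455
  Warehouse2–Macon: 21 × €10 = €210
  Warehouse2–Akron: 29 × €5 = €145
  Warehouse3–Macon: 36 × €12 = €432
Total cost = €1242.
So Warehouse2→Macon carries 21 units.

21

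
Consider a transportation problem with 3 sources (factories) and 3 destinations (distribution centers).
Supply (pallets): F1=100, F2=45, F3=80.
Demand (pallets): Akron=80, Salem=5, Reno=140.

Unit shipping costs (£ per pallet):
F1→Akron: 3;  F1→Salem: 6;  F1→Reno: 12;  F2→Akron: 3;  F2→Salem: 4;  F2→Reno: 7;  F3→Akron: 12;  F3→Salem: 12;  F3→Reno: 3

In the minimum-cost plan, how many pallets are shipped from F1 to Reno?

Solving gives:
  F1 to Akron: 80 × £3 = £240
  F1 to Salem: 5 × £6 = £30
  F1 to Reno: 15 × £12 = £180
  F2 to Reno: 45 × £7 = £315
  F3 to Reno: 80 × £3 = £240
Total cost = £1005.
So F1→Reno carries 15 pallets.

15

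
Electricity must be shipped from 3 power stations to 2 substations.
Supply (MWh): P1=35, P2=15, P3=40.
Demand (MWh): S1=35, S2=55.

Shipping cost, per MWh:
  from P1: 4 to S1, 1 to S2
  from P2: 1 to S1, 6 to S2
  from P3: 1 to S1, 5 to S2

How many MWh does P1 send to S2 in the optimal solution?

Optimal shipments:
  P1->S2: 35 × 1 = 35
  P2->S1: 15 × 1 = 15
  P3->S1: 20 × 1 = 20
  P3->S2: 20 × 5 = 100
Total cost = 170.
So P1→S2 carries 35 MWh.

35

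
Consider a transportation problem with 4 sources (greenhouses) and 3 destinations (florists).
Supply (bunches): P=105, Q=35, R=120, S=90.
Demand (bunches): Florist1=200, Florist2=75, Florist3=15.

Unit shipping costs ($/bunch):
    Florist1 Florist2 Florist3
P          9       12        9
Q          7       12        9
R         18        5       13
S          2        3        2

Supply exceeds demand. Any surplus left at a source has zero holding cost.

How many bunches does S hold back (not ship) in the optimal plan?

Minimum-cost shipments:
  P–Florist1: 90 bunches
  Q–Florist1: 35 bunches
  R–Florist2: 75 bunches
  S–Florist1: 75 bunches
  S–Florist3: 15 bunches
Total cost = $1610.
S ships 90 of its 90, leaving 0.

0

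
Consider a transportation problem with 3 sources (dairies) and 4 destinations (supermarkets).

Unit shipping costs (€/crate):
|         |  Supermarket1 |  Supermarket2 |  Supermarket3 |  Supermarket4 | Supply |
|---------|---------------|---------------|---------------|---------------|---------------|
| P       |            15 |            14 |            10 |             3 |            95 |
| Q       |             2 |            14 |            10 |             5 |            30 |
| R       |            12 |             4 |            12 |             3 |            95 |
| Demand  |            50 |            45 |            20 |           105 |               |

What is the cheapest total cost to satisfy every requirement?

995

One minimum-cost allocation:
  P to Supermarket3: 20 × €10 = €200
  P to Supermarket4: 75 × €3 = €225
  Q to Supermarket1: 30 × €2 = €60
  R to Supermarket1: 20 × €12 = €240
  R to Supermarket2: 45 × €4 = €180
  R to Supermarket4: 30 × €3 = €90
Total = 200 + 225 + 60 + 240 + 180 + 90 = €995.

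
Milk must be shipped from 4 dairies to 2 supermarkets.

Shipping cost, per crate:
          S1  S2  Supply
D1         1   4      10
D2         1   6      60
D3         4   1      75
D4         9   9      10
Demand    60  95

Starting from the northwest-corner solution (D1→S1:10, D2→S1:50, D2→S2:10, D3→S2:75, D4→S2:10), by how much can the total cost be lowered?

Current plan cost = 10·1 + 50·1 + 10·6 + 75·1 + 10·9 = 285.
Optimal plan:
  D1->S2: 10 × 4 = 40
  D2->S1: 60 × 1 = 60
  D3->S2: 75 × 1 = 75
  D4->S2: 10 × 9 = 90
Optimal cost = 265.
Saving = 285 − 265 = 20.

20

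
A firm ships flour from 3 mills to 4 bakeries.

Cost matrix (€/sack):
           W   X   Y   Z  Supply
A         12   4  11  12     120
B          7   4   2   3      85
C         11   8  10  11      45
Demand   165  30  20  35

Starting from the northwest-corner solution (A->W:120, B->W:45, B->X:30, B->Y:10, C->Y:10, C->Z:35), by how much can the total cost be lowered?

Current plan cost = 120·12 + 45·7 + 30·4 + 10·2 + 10·10 + 35·11 = €2380.
Optimal plan:
  A–W: 90 × €12 = €1080
  A–X: 30 × €4 = €120
  B–W: 30 × €7 = €210
  B–Y: 20 × €2 = €40
  B–Z: 35 × €3 = €105
  C–W: 45 × €11 = €495
Optimal cost = €2050.
Saving = 2380 − 2050 = €330.

330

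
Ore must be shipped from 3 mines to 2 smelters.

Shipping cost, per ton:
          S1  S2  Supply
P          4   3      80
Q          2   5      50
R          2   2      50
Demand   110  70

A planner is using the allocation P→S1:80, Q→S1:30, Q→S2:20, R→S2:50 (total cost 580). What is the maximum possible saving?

Current plan cost = 80·4 + 30·2 + 20·5 + 50·2 = 580.
Optimal plan:
  P→S1: 10 × 4 = 40
  P→S2: 70 × 3 = 210
  Q→S1: 50 × 2 = 100
  R→S1: 50 × 2 = 100
Optimal cost = 450.
Saving = 580 − 450 = 130.

130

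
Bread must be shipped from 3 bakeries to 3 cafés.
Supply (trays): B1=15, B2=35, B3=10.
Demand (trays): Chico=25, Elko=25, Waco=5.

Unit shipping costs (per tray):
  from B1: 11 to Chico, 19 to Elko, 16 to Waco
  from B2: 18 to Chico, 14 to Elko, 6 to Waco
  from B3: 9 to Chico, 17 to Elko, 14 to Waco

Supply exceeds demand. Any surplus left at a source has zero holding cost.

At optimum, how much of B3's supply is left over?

Minimum-cost shipments:
  B1->Chico: 15 × 11 = 165
  B2->Elko: 25 × 14 = 350
  B2->Waco: 5 × 6 = 30
  B3->Chico: 10 × 9 = 90
Total cost = 635.
B3 ships 10 of its 10, leaving 0.

0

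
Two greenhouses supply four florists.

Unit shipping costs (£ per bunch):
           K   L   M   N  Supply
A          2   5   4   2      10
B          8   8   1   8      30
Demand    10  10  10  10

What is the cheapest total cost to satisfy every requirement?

Optimal allocation:
  A–K: 10 bunches
  B–L: 10 bunches
  B–M: 10 bunches
  B–N: 10 bunches
Total cost = £190.
(Supply check: A ships 10; B ships 30.)

190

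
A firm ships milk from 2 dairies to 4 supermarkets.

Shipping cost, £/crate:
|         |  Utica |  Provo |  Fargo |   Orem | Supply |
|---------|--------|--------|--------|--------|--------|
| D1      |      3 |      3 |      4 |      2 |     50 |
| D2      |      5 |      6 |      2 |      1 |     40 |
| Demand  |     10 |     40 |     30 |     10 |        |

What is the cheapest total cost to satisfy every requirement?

220

An optimal shipping plan:
  D1->Utica: 10 × £3 = £30
  D1->Provo: 40 × £3 = £120
  D2->Fargo: 30 × £2 = £60
  D2->Orem: 10 × £1 = £10
Total = 30 + 120 + 60 + 10 = £220.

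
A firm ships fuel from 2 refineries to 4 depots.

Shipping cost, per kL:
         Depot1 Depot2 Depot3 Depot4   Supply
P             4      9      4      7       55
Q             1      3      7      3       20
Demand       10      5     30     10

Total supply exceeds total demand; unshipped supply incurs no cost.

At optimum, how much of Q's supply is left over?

0

Minimum-cost shipments:
  P→Depot1: 5 kL
  P→Depot3: 30 kL
  Q→Depot1: 5 kL
  Q→Depot2: 5 kL
  Q→Depot4: 10 kL
Total cost = 190.
Q ships 20 of its 20, leaving 0.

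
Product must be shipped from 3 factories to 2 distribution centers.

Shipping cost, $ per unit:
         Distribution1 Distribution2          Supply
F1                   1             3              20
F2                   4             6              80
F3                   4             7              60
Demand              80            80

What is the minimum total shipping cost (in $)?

740

An optimal shipping plan:
  F1->Distribution1: 20 × $1 = $20
  F2->Distribution2: 80 × $6 = $480
  F3->Distribution1: 60 × $4 = $240
Total = 20 + 480 + 240 = $740.
(Supply check: F1 ships 20; F2 ships 80; F3 ships 60.)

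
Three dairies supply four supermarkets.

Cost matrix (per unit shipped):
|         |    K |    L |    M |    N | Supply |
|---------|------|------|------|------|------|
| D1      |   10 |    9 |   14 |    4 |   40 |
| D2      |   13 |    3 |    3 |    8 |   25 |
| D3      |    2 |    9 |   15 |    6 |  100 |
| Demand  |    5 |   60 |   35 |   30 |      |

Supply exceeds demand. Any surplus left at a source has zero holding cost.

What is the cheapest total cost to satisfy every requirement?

One minimum-cost allocation:
  D1→M: 10 × 14 = 140
  D1→N: 30 × 4 = 120
  D2→M: 25 × 3 = 75
  D3→K: 5 × 2 = 10
  D3→L: 60 × 9 = 540
Total = 140 + 120 + 75 + 10 + 540 = 885.
(Supply check: D1 ships 40; D2 ships 25; D3 ships 65.)

885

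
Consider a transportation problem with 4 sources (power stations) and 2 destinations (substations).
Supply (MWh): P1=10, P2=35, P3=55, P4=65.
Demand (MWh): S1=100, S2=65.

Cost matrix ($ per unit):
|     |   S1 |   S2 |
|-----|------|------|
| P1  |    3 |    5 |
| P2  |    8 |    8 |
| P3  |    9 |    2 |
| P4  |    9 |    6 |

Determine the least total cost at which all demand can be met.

975

One minimum-cost allocation:
  P1–S1: 10 × $3 = $30
  P2–S1: 35 × $8 = $280
  P3–S2: 55 × $2 = $110
  P4–S1: 55 × $9 = $495
  P4–S2: 10 × $6 = $60
Total = 30 + 280 + 110 + 495 + 60 = $975.
(Supply check: P1 ships 10; P2 ships 35; P3 ships 55; P4 ships 65.)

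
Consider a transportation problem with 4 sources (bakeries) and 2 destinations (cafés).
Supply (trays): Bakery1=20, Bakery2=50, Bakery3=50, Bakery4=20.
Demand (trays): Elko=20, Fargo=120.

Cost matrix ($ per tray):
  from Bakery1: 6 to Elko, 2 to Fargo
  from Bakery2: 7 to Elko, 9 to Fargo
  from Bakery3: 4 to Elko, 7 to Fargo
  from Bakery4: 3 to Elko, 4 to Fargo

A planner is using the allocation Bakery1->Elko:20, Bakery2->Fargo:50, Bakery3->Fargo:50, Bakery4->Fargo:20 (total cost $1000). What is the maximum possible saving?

Current plan cost = 20·6 + 50·9 + 50·7 + 20·4 = $1000.
Optimal plan:
  Bakery1→Fargo: 20 × $2 = $40
  Bakery2→Fargo: 50 × $9 = $450
  Bakery3→Elko: 20 × $4 = $80
  Bakery3→Fargo: 30 × $7 = $210
  Bakery4→Fargo: 20 × $4 = $80
Optimal cost = $860.
Saving = 1000 − 860 = $140.

140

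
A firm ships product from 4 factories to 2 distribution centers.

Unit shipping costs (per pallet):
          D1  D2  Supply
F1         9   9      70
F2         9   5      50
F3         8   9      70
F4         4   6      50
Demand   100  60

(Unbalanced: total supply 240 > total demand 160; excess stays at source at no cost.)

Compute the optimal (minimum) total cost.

One minimum-cost allocation:
  F1->D2: 10 × 9 = 90
  F2->D2: 50 × 5 = 250
  F3->D1: 50 × 8 = 400
  F4->D1: 50 × 4 = 200
Total = 90 + 250 + 400 + 200 = 940.
(Supply check: F1 ships 10; F2 ships 50; F3 ships 50; F4 ships 50.)

940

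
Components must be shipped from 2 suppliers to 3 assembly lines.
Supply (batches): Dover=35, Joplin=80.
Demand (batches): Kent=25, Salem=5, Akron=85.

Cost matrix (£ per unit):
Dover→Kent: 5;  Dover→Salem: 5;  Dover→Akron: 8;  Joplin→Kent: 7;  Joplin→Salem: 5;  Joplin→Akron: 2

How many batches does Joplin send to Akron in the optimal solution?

80

The minimum-cost plan:
  Dover->Kent: 25 × £5 = £125
  Dover->Salem: 5 × £5 = £25
  Dover->Akron: 5 × £8 = £40
  Joplin->Akron: 80 × £2 = £160
Total cost = £350.
So Joplin→Akron carries 80 batches.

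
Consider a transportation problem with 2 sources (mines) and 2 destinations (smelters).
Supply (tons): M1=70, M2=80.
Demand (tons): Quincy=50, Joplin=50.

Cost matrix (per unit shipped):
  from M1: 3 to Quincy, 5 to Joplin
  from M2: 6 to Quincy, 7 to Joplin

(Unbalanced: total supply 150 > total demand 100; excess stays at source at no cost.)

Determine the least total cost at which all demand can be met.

460

One minimum-cost allocation:
  M1->Quincy: 50 × 3 = 150
  M1->Joplin: 20 × 5 = 100
  M2->Joplin: 30 × 7 = 210
Total = 150 + 100 + 210 = 460.
(Supply check: M1 ships 70; M2 ships 30.)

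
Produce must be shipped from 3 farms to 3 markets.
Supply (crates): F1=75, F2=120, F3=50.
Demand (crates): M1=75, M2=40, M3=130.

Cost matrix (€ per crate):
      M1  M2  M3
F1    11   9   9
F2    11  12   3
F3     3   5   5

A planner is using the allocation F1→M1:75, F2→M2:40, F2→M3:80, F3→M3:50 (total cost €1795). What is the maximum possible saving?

560

Current plan cost = 75·11 + 40·12 + 80·3 + 50·5 = €1795.
Optimal plan:
  F1->M1: 25 × €11 = €275
  F1->M2: 40 × €9 = €360
  F1->M3: 10 × €9 = €90
  F2->M3: 120 × €3 = €360
  F3->M1: 50 × €3 = €150
Optimal cost = €1235.
Saving = 1795 − 1235 = €560.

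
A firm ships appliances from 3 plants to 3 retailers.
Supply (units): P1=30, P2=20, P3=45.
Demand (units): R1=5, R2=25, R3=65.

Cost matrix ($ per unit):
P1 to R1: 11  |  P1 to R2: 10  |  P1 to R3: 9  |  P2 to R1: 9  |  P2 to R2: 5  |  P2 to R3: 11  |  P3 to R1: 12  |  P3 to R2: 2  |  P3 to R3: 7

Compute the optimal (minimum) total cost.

655

A cheapest plan:
  P1->R3: 30 × $9 = $270
  P2->R1: 5 × $9 = $45
  P2->R2: 15 × $5 = $75
  P3->R2: 10 × $2 = $20
  P3->R3: 35 × $7 = $245
Total = 270 + 45 + 75 + 20 + 245 = $655.
(Supply check: P1 ships 30; P2 ships 20; P3 ships 45.)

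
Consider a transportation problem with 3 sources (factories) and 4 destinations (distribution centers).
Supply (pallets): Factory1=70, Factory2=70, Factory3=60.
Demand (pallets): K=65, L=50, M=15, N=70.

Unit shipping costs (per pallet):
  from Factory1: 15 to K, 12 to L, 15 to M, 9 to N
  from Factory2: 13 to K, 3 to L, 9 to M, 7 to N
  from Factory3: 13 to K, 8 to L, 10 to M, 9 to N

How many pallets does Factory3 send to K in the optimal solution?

60

Solving gives:
  Factory1 to N: 70 × 9 = 630
  Factory2 to K: 5 × 13 = 65
  Factory2 to L: 50 × 3 = 150
  Factory2 to M: 15 × 9 = 135
  Factory3 to K: 60 × 13 = 780
Total cost = 1760.
So Factory3→K carries 60 pallets.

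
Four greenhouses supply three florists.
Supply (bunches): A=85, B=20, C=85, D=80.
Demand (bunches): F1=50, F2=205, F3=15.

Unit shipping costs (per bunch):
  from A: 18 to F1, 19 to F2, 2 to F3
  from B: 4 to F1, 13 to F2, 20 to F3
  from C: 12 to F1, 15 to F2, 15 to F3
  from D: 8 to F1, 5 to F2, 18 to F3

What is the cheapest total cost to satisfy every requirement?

3025

One minimum-cost allocation:
  A to F2: 70 bunches
  A to F3: 15 bunches
  B to F1: 20 bunches
  C to F1: 30 bunches
  C to F2: 55 bunches
  D to F2: 80 bunches
Total cost = 3025.
(Supply check: A ships 85; B ships 20; C ships 85; D ships 80.)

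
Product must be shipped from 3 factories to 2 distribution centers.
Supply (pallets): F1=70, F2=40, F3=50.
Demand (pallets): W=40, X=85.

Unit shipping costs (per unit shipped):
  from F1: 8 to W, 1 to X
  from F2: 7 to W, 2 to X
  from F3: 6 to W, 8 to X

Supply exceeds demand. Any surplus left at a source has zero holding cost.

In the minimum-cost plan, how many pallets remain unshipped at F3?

10

An optimal plan:
  F1–X: 70 pallets
  F2–X: 15 pallets
  F3–W: 40 pallets
Total cost = 340.
F3 ships 40 of its 50, leaving 10.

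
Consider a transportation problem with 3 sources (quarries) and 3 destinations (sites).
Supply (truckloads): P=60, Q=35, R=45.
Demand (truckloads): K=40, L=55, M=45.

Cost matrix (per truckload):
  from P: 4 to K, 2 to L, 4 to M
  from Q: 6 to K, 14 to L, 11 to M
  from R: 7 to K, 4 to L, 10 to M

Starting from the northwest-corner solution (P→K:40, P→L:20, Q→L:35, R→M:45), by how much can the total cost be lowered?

530

Current plan cost = 40·4 + 20·2 + 35·14 + 45·10 = 1140.
Optimal plan:
  P->K: 5 × 4 = 20
  P->L: 10 × 2 = 20
  P->M: 45 × 4 = 180
  Q->K: 35 × 6 = 210
  R->L: 45 × 4 = 180
Optimal cost = 610.
Saving = 1140 − 610 = 530.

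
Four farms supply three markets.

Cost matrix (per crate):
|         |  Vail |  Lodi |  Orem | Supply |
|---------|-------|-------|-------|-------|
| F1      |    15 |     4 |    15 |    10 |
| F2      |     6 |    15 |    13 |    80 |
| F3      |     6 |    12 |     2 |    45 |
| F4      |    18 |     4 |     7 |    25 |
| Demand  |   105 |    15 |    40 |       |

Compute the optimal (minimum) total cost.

A cheapest plan:
  F1–Lodi: 10 × 4 = 40
  F2–Vail: 80 × 6 = 480
  F3–Vail: 25 × 6 = 150
  F3–Orem: 20 × 2 = 40
  F4–Lodi: 5 × 4 = 20
  F4–Orem: 20 × 7 = 140
Total = 40 + 480 + 150 + 40 + 20 + 140 = 870.
(Supply check: F1 ships 10; F2 ships 80; F3 ships 45; F4 ships 25.)

870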